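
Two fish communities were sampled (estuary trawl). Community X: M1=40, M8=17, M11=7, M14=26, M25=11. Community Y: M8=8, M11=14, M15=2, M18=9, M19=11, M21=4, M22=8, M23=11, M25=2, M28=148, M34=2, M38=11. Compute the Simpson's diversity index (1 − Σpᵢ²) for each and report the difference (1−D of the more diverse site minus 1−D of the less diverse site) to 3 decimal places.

0.161

Community X: N=101, proportions 0.39604, 0.16832, 0.06931, 0.25743, 0.10891, giving 1−D = 0.73189 (working shown to 5 dp, full precision carried).
Community Y: N=230, proportions 0.03478, 0.06087, 0.0087, 0.03913, 0.04783, 0.01739, 0.03478, 0.04783, 0.0087, 0.64348, 0.0087, 0.04783, giving 1−D = 0.57089.
Difference = |0.73189 − 0.57089| = 0.16100, i.e. 0.161 to 3 decimal places.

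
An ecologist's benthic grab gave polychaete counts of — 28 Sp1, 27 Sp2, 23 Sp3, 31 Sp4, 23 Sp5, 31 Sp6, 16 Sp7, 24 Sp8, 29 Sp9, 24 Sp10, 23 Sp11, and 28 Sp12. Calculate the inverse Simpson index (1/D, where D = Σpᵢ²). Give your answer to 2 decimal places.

11.70

Total N = 28+27+23+31+23+31+16+24+29+24+23+28 = 307, so the proportions are 0.0912052, 0.0879479, 0.0749186, 0.1009772, 0.0749186, 0.1009772, 0.0521173, 0.0781759, 0.0944625, 0.0781759, 0.0749186, 0.0912052 (working shown to 7 dp, full precision carried).
D = 0.0912052² + 0.0879479² + 0.0749186² + 0.1009772² + 0.0749186² + 0.1009772² + 0.0521173² + 0.0781759² + 0.0944625² + 0.0781759² + 0.0749186² + 0.0912052² = 0.0083184 + 0.0077348 + 0.0056128 + 0.0101964 + 0.0056128 + 0.0101964 + 0.0027162 + 0.0061115 + 0.0089232 + 0.0061115 + 0.0056128 + 0.0083184 = 0.0854651.
So 1/D = 11.7007, i.e. 11.70 to 2 decimal places.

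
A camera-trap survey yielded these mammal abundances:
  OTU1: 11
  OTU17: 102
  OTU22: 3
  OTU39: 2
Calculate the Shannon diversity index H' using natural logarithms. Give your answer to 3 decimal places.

Total N = 11+102+3+2 = 118, so the proportions are 0.09322, 0.86441, 0.02542, 0.01695 (working shown to 5 dp, full precision carried).
Each pᵢ ln pᵢ term: 0.09322×(-2.37279)=-0.22119, 0.86441×(-0.14571)=-0.12595, 0.02542×(-3.67207)=-0.09336, 0.01695×(-4.07754)=-0.06911.
Sum = -0.50962, so H' = 0.510.

0.510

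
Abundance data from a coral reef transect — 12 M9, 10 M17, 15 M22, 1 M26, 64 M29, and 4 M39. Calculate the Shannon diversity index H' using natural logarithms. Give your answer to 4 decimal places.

1.2184

Total N = 12+10+15+1+64+4 = 106, so the proportions are 0.113208, 0.09434, 0.141509, 0.009434, 0.603774, 0.037736 (working shown to 6 dp, full precision carried).
Each pᵢ ln pᵢ term: 0.113208×(-2.178532)=-0.246626, 0.09434×(-2.360854)=-0.222722, 0.141509×(-1.955389)=-0.276706, 0.009434×(-4.663439)=-0.043995, 0.603774×(-0.504556)=-0.304638, 0.037736×(-3.277145)=-0.123666.
Sum = -1.218353, so H' = 1.2184.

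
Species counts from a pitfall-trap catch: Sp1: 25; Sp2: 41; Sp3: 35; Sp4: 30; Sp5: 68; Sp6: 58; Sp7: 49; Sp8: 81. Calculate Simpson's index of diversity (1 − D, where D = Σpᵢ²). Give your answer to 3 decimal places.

Total N = 25+41+35+30+68+58+49+81 = 387, so the proportions are 0.0646, 0.10594, 0.09044, 0.07752, 0.17571, 0.14987, 0.12661, 0.2093 (working shown to 5 dp, full precision carried).
D = 0.0646² + 0.10594² + 0.09044² + 0.07752² + 0.17571² + 0.14987² + 0.12661² + 0.2093² = 0.00417 + 0.01122 + 0.00818 + 0.00601 + 0.03087 + 0.02246 + 0.01603 + 0.04381 = 0.14276.
So 1 − D = 0.85724, i.e. 0.857 to 3 decimal places.

0.857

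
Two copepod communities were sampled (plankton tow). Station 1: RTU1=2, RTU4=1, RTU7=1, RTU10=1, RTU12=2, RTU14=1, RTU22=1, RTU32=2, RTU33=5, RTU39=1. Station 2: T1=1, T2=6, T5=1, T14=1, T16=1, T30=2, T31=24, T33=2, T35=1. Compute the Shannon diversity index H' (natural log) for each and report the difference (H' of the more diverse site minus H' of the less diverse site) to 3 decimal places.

Station 1: N=17, proportions 0.11765, 0.05882, 0.05882, 0.05882, 0.11765, 0.05882, 0.05882, 0.11765, 0.29412, 0.05882, giving H' = 2.11521 (working shown to 5 dp, full precision carried).
Station 2: N=39, proportions 0.02564, 0.15385, 0.02564, 0.02564, 0.02564, 0.05128, 0.61538, 0.05128, 0.02564, giving H' = 1.36109.
Difference = |2.11521 − 1.36109| = 0.75412, i.e. 0.754 to 3 decimal places.

0.754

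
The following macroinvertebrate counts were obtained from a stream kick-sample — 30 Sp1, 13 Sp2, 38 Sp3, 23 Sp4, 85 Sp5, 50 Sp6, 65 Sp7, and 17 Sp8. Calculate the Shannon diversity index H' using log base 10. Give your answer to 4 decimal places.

0.8310

Total N = 30+13+38+23+85+50+65+17 = 321, so the proportions are 0.093458, 0.040498, 0.11838, 0.071651, 0.264798, 0.155763, 0.202492, 0.05296 (working shown to 6 dp, full precision carried).
Each pᵢ log₁₀ pᵢ term: 0.093458×(-1.029384)=-0.096204, 0.040498×(-1.392562)=-0.056397, 0.11838×(-0.926721)=-0.109705, 0.071651×(-1.144777)=-0.082025, 0.264798×(-0.577086)=-0.152811, 0.155763×(-0.807535)=-0.125784, 0.202492×(-0.693592)=-0.140447, 0.05296×(-1.276056)=-0.067579.
Sum = -0.830952, so H' = 0.8310.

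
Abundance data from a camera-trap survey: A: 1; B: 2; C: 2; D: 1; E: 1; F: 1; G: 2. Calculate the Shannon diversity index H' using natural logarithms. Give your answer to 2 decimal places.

1.89

Total N = 1+2+2+1+1+1+2 = 10, so the proportions are 0.1, 0.2, 0.2, 0.1, 0.1, 0.1, 0.2 (working shown to 4 dp, full precision carried).
Each pᵢ ln pᵢ term: 0.1×(-2.3026)=-0.2303, 0.2×(-1.6094)=-0.3219, 0.2×(-1.6094)=-0.3219, 0.1×(-2.3026)=-0.2303, 0.1×(-2.3026)=-0.2303, 0.1×(-2.3026)=-0.2303, 0.2×(-1.6094)=-0.3219.
Sum = -1.8867, so H' = 1.89.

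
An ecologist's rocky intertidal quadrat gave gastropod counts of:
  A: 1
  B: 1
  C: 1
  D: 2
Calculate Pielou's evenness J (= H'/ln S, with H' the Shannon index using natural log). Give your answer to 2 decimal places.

0.96

Total N = 1+1+1+2 = 5, so the proportions are 0.2, 0.2, 0.2, 0.4 (working shown to 4 dp, full precision carried).
H' = −Σ pᵢ ln pᵢ = −((-0.3219) + (-0.3219) + (-0.3219) + (-0.3665)) = 1.3322.
With S = 4 species, ln S = 1.3863, so J = 1.3322/1.3863 = 0.9610, i.e. 0.96 to 2 decimal places.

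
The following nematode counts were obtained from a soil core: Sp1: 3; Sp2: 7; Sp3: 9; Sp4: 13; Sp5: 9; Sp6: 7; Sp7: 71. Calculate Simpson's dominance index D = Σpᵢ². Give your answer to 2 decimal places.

0.39

Total N = 3+7+9+13+9+7+71 = 119, so the proportions are 0.0252, 0.0588, 0.0756, 0.1092, 0.0756, 0.0588, 0.5966 (working shown to 4 dp, full precision carried).
D = 0.0252² + 0.0588² + 0.0756² + 0.1092² + 0.0756² + 0.0588² + 0.5966² = 0.0006 + 0.0035 + 0.0057 + 0.0119 + 0.0057 + 0.0035 + 0.3560 = 0.3869.
To 2 decimal places, D = 0.39.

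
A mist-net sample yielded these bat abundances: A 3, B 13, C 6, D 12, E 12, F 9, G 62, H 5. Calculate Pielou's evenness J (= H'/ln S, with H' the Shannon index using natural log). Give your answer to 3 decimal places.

0.770

Total N = 3+13+6+12+12+9+62+5 = 122, so the proportions are 0.02459, 0.10656, 0.04918, 0.09836, 0.09836, 0.07377, 0.5082, 0.04098 (working shown to 5 dp, full precision carried).
H' = −Σ pᵢ ln pᵢ = −((-0.09112) + (-0.23859) + (-0.14814) + (-0.22811) + (-0.22811) + (-0.19230) + (-0.34399) + (-0.13093)) = 1.60129.
With S = 8 species, ln S = 2.07944, so J = 1.60129/2.07944 = 0.77006, i.e. 0.770 to 3 decimal places.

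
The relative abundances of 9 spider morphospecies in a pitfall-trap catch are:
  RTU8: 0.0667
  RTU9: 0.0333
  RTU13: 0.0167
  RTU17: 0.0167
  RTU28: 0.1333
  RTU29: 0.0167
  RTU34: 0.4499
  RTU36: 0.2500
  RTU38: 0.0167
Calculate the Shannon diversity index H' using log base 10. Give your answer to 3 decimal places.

0.670

Each pᵢ log₁₀ pᵢ term (working shown to 5 dp, full precision carried): 0.0667×(-1.17587)=-0.07843, 0.0333×(-1.47756)=-0.04920, 0.0167×(-1.77728)=-0.02968, 0.0167×(-1.77728)=-0.02968, 0.1333×(-0.87517)=-0.11666, 0.0167×(-1.77728)=-0.02968, 0.4499×(-0.34688)=-0.15606, 0.25×(-0.60206)=-0.15051, 0.0167×(-1.77728)=-0.02968.
Sum = -0.66959, so H' = 0.670.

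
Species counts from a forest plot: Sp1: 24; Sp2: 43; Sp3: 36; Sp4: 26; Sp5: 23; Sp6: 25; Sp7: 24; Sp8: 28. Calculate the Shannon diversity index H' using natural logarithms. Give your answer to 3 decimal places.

2.054

Total N = 24+43+36+26+23+25+24+28 = 229, so the proportions are 0.1048, 0.18777, 0.15721, 0.11354, 0.10044, 0.10917, 0.1048, 0.12227 (working shown to 5 dp, full precision carried).
Each pᵢ ln pᵢ term: 0.1048×(-2.25567)=-0.23640, 0.18777×(-1.67252)=-0.31405, 0.15721×(-1.85020)=-0.29086, 0.11354×(-2.17563)=-0.24701, 0.10044×(-2.29823)=-0.23083, 0.10917×(-2.21485)=-0.24180, 0.1048×(-2.25567)=-0.23640, 0.12227×(-2.10152)=-0.25695.
Sum = -2.05431, so H' = 2.054.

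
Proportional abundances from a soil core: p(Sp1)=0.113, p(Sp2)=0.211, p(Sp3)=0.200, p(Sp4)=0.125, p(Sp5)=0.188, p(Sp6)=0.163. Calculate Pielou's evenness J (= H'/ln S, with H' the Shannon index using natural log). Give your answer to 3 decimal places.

H' = −Σ pᵢ ln pᵢ = −((-0.24638) + (-0.32829) + (-0.32189) + (-0.25993) + (-0.31421) + (-0.29568)) = 1.76638 (working shown to 5 dp, full precision carried).
With S = 6 species, ln S = 1.79176, so J = 1.76638/1.79176 = 0.98584, i.e. 0.986 to 3 decimal places.

0.986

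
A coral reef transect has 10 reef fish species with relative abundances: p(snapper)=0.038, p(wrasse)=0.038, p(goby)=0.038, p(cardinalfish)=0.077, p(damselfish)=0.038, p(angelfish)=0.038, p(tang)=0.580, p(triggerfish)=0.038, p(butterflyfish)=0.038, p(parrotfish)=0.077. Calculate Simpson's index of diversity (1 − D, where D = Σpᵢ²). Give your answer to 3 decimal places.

D = 0.038² + 0.038² + 0.038² + 0.077² + 0.038² + 0.038² + 0.58² + 0.038² + 0.038² + 0.077² = 0.00144 + 0.00144 + 0.00144 + 0.00593 + 0.00144 + 0.00144 + 0.33640 + 0.00144 + 0.00144 + 0.00593 = 0.35837 (working shown to 5 dp, full precision carried).
So 1 − D = 0.64163, i.e. 0.642 to 3 decimal places.

0.642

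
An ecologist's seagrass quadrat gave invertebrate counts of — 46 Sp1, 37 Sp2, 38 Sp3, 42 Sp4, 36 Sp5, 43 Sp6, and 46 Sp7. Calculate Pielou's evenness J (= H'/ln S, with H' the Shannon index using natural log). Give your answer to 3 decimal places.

0.998

Total N = 46+37+38+42+36+43+46 = 288, so the proportions are 0.15972, 0.12847, 0.13194, 0.14583, 0.125, 0.14931, 0.15972 (working shown to 5 dp, full precision carried).
H' = −Σ pᵢ ln pᵢ = −((-0.29298) + (-0.26363) + (-0.26724) + (-0.28077) + (-0.25993) + (-0.28394) + (-0.29298)) = 1.94148.
With S = 7 species, ln S = 1.94591, so J = 1.94148/1.94591 = 0.99772, i.e. 0.998 to 3 decimal places.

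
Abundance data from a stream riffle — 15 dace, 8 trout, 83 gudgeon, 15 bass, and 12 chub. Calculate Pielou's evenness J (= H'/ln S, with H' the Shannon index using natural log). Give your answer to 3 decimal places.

Total N = 15+8+83+15+12 = 133, so the proportions are 0.11278, 0.06015, 0.62406, 0.11278, 0.09023 (working shown to 5 dp, full precision carried).
H' = −Σ pᵢ ln pᵢ = −((-0.24612) + (-0.16908) + (-0.29425) + (-0.24612) + (-0.21703)) = 1.17261.
With S = 5 species, ln S = 1.60944, so J = 1.17261/1.60944 = 0.72858, i.e. 0.729 to 3 decimal places.

0.729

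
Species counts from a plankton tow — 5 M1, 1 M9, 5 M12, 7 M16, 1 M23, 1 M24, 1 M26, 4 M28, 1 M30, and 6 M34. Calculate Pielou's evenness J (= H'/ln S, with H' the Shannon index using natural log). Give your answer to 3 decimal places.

Total N = 5+1+5+7+1+1+1+4+1+6 = 32, so the proportions are 0.15625, 0.03125, 0.15625, 0.21875, 0.03125, 0.03125, 0.03125, 0.125, 0.03125, 0.1875 (working shown to 5 dp, full precision carried).
H' = −Σ pᵢ ln pᵢ = −((-0.29005) + (-0.10830) + (-0.29005) + (-0.33246) + (-0.10830) + (-0.10830) + (-0.10830) + (-0.25993) + (-0.10830) + (-0.31387)) = 2.02788.
With S = 10 species, ln S = 2.30259, so J = 2.02788/2.30259 = 0.88070, i.e. 0.881 to 3 decimal places.

0.881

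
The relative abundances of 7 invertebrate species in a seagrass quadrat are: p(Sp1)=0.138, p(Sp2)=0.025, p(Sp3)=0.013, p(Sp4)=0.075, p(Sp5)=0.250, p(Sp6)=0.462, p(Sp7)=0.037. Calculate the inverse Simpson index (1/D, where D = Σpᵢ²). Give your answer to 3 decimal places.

3.303

D = 0.138² + 0.025² + 0.013² + 0.075² + 0.25² + 0.462² + 0.037² = 0.0190440 + 0.0006250 + 0.0001690 + 0.0056250 + 0.0625000 + 0.2134440 + 0.0013690 = 0.3027760 (working shown to 7 dp, full precision carried).
So 1/D = 3.30277, i.e. 3.303 to 3 decimal places.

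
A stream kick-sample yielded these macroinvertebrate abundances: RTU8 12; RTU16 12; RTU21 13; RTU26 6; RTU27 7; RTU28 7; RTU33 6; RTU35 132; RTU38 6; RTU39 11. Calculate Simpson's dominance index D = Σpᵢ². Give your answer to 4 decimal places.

0.4051

Total N = 12+12+13+6+7+7+6+132+6+11 = 212, so the proportions are 0.056604, 0.056604, 0.061321, 0.028302, 0.033019, 0.033019, 0.028302, 0.622642, 0.028302, 0.051887 (working shown to 6 dp, full precision carried).
D = 0.056604² + 0.056604² + 0.061321² + 0.028302² + 0.033019² + 0.033019² + 0.028302² + 0.622642² + 0.028302² + 0.051887² = 0.003204 + 0.003204 + 0.003760 + 0.000801 + 0.001090 + 0.001090 + 0.000801 + 0.387682 + 0.000801 + 0.002692 = 0.405126.
To 4 decimal places, D = 0.4051.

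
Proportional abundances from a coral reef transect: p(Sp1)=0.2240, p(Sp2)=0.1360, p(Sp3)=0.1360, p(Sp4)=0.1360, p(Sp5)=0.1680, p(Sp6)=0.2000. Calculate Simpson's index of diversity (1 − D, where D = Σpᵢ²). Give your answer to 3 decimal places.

0.826

D = 0.224² + 0.136² + 0.136² + 0.136² + 0.168² + 0.2² = 0.05018 + 0.01850 + 0.01850 + 0.01850 + 0.02822 + 0.04000 = 0.17389 (working shown to 5 dp, full precision carried).
So 1 − D = 0.82611, i.e. 0.826 to 3 decimal places.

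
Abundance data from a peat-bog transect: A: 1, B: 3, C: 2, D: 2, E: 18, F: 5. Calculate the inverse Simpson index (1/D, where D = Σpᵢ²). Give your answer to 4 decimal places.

Total N = 1+3+2+2+18+5 = 31, so the proportions are 0.0322581, 0.0967742, 0.0645161, 0.0645161, 0.5806452, 0.1612903 (working shown to 7 dp, full precision carried).
D = 0.0322581² + 0.0967742² + 0.0645161² + 0.0645161² + 0.5806452² + 0.1612903² = 0.0010406 + 0.0093652 + 0.0041623 + 0.0041623 + 0.3371488 + 0.0260146 = 0.3818939.
So 1/D = 2.618529, i.e. 2.6185 to 4 decimal places.

2.6185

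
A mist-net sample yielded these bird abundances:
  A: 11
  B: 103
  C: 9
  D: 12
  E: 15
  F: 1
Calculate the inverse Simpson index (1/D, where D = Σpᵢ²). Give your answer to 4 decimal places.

2.0393

Total N = 11+103+9+12+15+1 = 151, so the proportions are 0.0728477, 0.6821192, 0.0596026, 0.0794702, 0.0993377, 0.0066225 (working shown to 7 dp, full precision carried).
D = 0.0728477² + 0.6821192² + 0.0596026² + 0.0794702² + 0.0993377² + 0.0066225² = 0.0053068 + 0.4652866 + 0.0035525 + 0.0063155 + 0.0098680 + 0.0000439 = 0.4903732.
So 1/D = 2.039263, i.e. 2.0393 to 4 decimal places.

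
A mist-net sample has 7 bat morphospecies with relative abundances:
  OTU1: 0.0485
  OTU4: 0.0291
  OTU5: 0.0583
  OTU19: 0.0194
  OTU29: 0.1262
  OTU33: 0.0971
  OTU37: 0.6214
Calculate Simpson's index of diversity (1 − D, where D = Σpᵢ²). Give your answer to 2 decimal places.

D = 0.0485² + 0.0291² + 0.0583² + 0.0194² + 0.1262² + 0.0971² + 0.6214² = 0.0024 + 0.0008 + 0.0034 + 0.0004 + 0.0159 + 0.0094 + 0.3861 = 0.4185 (working shown to 4 dp, full precision carried).
So 1 − D = 0.5815, i.e. 0.58 to 2 decimal places.

0.58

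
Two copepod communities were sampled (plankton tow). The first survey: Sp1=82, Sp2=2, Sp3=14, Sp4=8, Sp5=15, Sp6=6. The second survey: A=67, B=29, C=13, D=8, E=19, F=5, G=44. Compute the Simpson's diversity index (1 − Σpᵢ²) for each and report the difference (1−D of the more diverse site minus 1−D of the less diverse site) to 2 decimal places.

The first survey: N=127, proportions 0.64567, 0.01575, 0.11024, 0.06299, 0.11811, 0.04724, giving 1−D = 0.55056 (working shown to 5 dp, full precision carried).
The second survey: N=185, proportions 0.36216, 0.15676, 0.07027, 0.04324, 0.1027, 0.02703, 0.23784, giving 1−D = 0.76961.
Difference = |0.55056 − 0.76961| = 0.21905, i.e. 0.22 to 2 decimal places.

0.22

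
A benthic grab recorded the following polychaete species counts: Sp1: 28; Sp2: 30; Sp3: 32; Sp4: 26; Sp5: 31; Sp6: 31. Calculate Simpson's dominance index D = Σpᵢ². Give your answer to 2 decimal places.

Total N = 28+30+32+26+31+31 = 178, so the proportions are 0.1573, 0.1685, 0.1798, 0.1461, 0.1742, 0.1742 (working shown to 4 dp, full precision carried).
D = 0.1573² + 0.1685² + 0.1798² + 0.1461² + 0.1742² + 0.1742² = 0.0247 + 0.0284 + 0.0323 + 0.0213 + 0.0303 + 0.0303 = 0.1675.
To 2 decimal places, D = 0.17.

0.17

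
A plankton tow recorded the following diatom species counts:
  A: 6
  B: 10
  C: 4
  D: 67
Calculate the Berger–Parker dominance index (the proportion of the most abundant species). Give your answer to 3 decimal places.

Total N = 6+10+4+67 = 87, so the proportions are 0.06897, 0.11494, 0.04598, 0.77011 (working shown to 5 dp, full precision carried).
The largest proportion is 0.77011, i.e. d = 0.770 to 3 decimal places.

0.770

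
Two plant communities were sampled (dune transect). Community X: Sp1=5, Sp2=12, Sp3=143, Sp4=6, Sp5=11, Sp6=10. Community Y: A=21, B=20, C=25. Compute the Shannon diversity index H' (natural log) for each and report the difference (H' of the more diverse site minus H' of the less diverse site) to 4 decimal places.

0.1820

Community X: N=187, proportions 0.02673797, 0.06417112, 0.76470588, 0.03208556, 0.05882353, 0.05347594, giving H' = 0.91182462 (working shown to 8 dp, full precision carried).
Community Y: N=66, proportions 0.31818182, 0.3030303, 0.37878788, giving H' = 1.09387425.
Difference = |0.91182462 − 1.09387425| = 0.18204963, i.e. 0.1820 to 4 decimal places.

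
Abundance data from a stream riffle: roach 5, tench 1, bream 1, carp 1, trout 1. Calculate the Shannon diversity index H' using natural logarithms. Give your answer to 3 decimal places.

Total N = 5+1+1+1+1 = 9, so the proportions are 0.55556, 0.11111, 0.11111, 0.11111, 0.11111 (working shown to 5 dp, full precision carried).
Each pᵢ ln pᵢ term: 0.55556×(-0.58779)=-0.32655, 0.11111×(-2.19722)=-0.24414, 0.11111×(-2.19722)=-0.24414, 0.11111×(-2.19722)=-0.24414, 0.11111×(-2.19722)=-0.24414.
Sum = -1.30309, so H' = 1.303.

1.303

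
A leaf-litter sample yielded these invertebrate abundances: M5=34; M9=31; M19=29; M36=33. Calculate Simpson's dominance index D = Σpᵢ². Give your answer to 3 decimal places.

0.251

Total N = 34+31+29+33 = 127, so the proportions are 0.26772, 0.24409, 0.22835, 0.25984 (working shown to 5 dp, full precision carried).
D = 0.26772² + 0.24409² + 0.22835² + 0.25984² = 0.07167 + 0.05958 + 0.05214 + 0.06752 = 0.25091.
To 3 decimal places, D = 0.251.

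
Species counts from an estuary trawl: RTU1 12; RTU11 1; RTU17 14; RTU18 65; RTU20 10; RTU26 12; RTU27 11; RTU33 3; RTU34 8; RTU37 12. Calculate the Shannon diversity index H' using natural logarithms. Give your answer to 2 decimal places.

Total N = 12+1+14+65+10+12+11+3+8+12 = 148, so the proportions are 0.0811, 0.0068, 0.0946, 0.4392, 0.0676, 0.0811, 0.0743, 0.0203, 0.0541, 0.0811 (working shown to 4 dp, full precision carried).
Each pᵢ ln pᵢ term: 0.0811×(-2.5123)=-0.2037, 0.0068×(-4.9972)=-0.0338, 0.0946×(-2.3582)=-0.2231, 0.4392×(-0.8228)=-0.3614, 0.0676×(-2.6946)=-0.1821, 0.0811×(-2.5123)=-0.2037, 0.0743×(-2.5993)=-0.1932, 0.0203×(-3.8986)=-0.0790, 0.0541×(-2.9178)=-0.1577, 0.0811×(-2.5123)=-0.2037.
Sum = -1.8413, so H' = 1.84.

1.84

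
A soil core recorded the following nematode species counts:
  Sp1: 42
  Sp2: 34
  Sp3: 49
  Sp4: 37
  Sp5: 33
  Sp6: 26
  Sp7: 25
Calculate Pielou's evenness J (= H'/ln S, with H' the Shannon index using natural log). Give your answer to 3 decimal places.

0.987

Total N = 42+34+49+37+33+26+25 = 246, so the proportions are 0.17073, 0.13821, 0.19919, 0.15041, 0.13415, 0.10569, 0.10163 (working shown to 5 dp, full precision carried).
H' = −Σ pᵢ ln pᵢ = −((-0.30180) + (-0.27352) + (-0.32139) + (-0.28493) + (-0.26948) + (-0.23751) + (-0.23236)) = 1.92099.
With S = 7 species, ln S = 1.94591, so J = 1.92099/1.94591 = 0.98719, i.e. 0.987 to 3 decimal places.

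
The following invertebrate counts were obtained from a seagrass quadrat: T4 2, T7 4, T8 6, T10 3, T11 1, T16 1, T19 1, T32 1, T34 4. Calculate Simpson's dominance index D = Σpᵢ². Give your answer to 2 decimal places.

Total N = 2+4+6+3+1+1+1+1+4 = 23, so the proportions are 0.087, 0.1739, 0.2609, 0.1304, 0.0435, 0.0435, 0.0435, 0.0435, 0.1739 (working shown to 4 dp, full precision carried).
D = 0.087² + 0.1739² + 0.2609² + 0.1304² + 0.0435² + 0.0435² + 0.0435² + 0.0435² + 0.1739² = 0.0076 + 0.0302 + 0.0681 + 0.0170 + 0.0019 + 0.0019 + 0.0019 + 0.0019 + 0.0302 = 0.1607.
To 2 decimal places, D = 0.16.

0.16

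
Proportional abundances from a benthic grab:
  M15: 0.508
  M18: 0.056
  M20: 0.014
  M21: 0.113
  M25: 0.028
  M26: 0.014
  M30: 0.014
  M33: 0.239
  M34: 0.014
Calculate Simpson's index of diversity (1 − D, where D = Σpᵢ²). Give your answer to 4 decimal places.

0.6673

D = 0.508² + 0.056² + 0.014² + 0.113² + 0.028² + 0.014² + 0.014² + 0.239² + 0.014² = 0.258064 + 0.003136 + 0.000196 + 0.012769 + 0.000784 + 0.000196 + 0.000196 + 0.057121 + 0.000196 = 0.332658 (working shown to 6 dp, full precision carried).
So 1 − D = 0.667342, i.e. 0.6673 to 4 decimal places.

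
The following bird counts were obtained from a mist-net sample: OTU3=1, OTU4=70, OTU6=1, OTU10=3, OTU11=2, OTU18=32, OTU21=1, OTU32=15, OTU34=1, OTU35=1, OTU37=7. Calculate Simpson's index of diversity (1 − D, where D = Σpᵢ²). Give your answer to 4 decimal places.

Total N = 1+70+1+3+2+32+1+15+1+1+7 = 134, so the proportions are 0.007463, 0.522388, 0.007463, 0.022388, 0.014925, 0.238806, 0.007463, 0.11194, 0.007463, 0.007463, 0.052239 (working shown to 6 dp, full precision carried).
D = 0.007463² + 0.522388² + 0.007463² + 0.022388² + 0.014925² + 0.238806² + 0.007463² + 0.11194² + 0.007463² + 0.007463² + 0.052239² = 0.000056 + 0.272889 + 0.000056 + 0.000501 + 0.000223 + 0.057028 + 0.000056 + 0.012531 + 0.000056 + 0.000056 + 0.002729 = 0.346180.
So 1 − D = 0.653820, i.e. 0.6538 to 4 decimal places.

0.6538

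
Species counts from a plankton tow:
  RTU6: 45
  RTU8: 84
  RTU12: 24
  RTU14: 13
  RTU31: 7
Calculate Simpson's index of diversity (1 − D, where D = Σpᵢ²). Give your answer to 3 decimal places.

0.670

Total N = 45+84+24+13+7 = 173, so the proportions are 0.26012, 0.48555, 0.13873, 0.07514, 0.04046 (working shown to 5 dp, full precision carried).
D = 0.26012² + 0.48555² + 0.13873² + 0.07514² + 0.04046² = 0.06766 + 0.23576 + 0.01925 + 0.00565 + 0.00164 = 0.32995.
So 1 − D = 0.67005, i.e. 0.670 to 3 decimal places.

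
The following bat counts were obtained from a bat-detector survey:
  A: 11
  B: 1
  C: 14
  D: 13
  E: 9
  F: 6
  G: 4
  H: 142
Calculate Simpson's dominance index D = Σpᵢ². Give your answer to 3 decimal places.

0.520

Total N = 11+1+14+13+9+6+4+142 = 200, so the proportions are 0.055, 0.005, 0.07, 0.065, 0.045, 0.03, 0.02, 0.71 (working shown to 5 dp, full precision carried).
D = 0.055² + 0.005² + 0.07² + 0.065² + 0.045² + 0.03² + 0.02² + 0.71² = 0.00302 + 0.00003 + 0.00490 + 0.00423 + 0.00202 + 0.00090 + 0.00040 + 0.50410 = 0.51960.
To 3 decimal places, D = 0.520.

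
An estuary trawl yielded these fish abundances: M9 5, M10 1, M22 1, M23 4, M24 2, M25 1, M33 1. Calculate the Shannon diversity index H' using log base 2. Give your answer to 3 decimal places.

Total N = 5+1+1+4+2+1+1 = 15, so the proportions are 0.33333, 0.06667, 0.06667, 0.26667, 0.13333, 0.06667, 0.06667 (working shown to 5 dp, full precision carried).
Each pᵢ log₂ pᵢ term: 0.33333×(-1.58496)=-0.52832, 0.06667×(-3.90689)=-0.26046, 0.06667×(-3.90689)=-0.26046, 0.26667×(-1.90689)=-0.50850, 0.13333×(-2.90689)=-0.38759, 0.06667×(-3.90689)=-0.26046, 0.06667×(-3.90689)=-0.26046.
Sum = -2.46625, so H' = 2.466.

2.466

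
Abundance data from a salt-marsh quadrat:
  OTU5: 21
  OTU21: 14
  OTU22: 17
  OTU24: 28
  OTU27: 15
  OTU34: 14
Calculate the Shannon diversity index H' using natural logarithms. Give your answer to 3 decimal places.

Total N = 21+14+17+28+15+14 = 109, so the proportions are 0.19266, 0.12844, 0.15596, 0.25688, 0.13761, 0.12844 (working shown to 5 dp, full precision carried).
Each pᵢ ln pᵢ term: 0.19266×(-1.64683)=-0.31728, 0.12844×(-2.05229)=-0.26360, 0.15596×(-1.85813)=-0.28980, 0.25688×(-1.35914)=-0.34914, 0.13761×(-1.98330)=-0.27293, 0.12844×(-2.05229)=-0.26360.
Sum = -1.75634, so H' = 1.756.

1.756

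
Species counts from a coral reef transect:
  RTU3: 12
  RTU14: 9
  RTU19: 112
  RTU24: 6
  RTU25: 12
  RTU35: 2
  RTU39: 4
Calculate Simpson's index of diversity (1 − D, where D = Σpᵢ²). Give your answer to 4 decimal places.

Total N = 12+9+112+6+12+2+4 = 157, so the proportions are 0.076433, 0.057325, 0.713376, 0.038217, 0.076433, 0.012739, 0.025478 (working shown to 6 dp, full precision carried).
D = 0.076433² + 0.057325² + 0.713376² + 0.038217² + 0.076433² + 0.012739² + 0.025478² = 0.005842 + 0.003286 + 0.508905 + 0.001461 + 0.005842 + 0.000162 + 0.000649 = 0.526147.
So 1 − D = 0.473853, i.e. 0.4739 to 4 decimal places.

0.4739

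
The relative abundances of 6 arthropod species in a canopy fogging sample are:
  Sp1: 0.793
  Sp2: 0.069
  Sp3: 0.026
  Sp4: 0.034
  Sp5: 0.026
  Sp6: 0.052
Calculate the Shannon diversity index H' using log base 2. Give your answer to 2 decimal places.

1.19

Each pᵢ log₂ pᵢ term (working shown to 4 dp, full precision carried): 0.793×(-0.3346)=-0.2653, 0.069×(-3.8573)=-0.2662, 0.026×(-5.2653)=-0.1369, 0.034×(-4.8783)=-0.1659, 0.026×(-5.2653)=-0.1369, 0.052×(-4.2653)=-0.2218.
Sum = -1.1930, so H' = 1.19.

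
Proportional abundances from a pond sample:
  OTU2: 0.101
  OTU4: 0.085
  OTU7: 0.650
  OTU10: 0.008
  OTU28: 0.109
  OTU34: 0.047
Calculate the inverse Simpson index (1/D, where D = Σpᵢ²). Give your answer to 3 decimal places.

D = 0.101² + 0.085² + 0.65² + 0.008² + 0.109² + 0.047² = 0.010201 + 0.007225 + 0.422500 + 0.000064 + 0.011881 + 0.002209 = 0.454080 (working shown to 6 dp, full precision carried).
So 1/D = 2.20226, i.e. 2.202 to 3 decimal places.

2.202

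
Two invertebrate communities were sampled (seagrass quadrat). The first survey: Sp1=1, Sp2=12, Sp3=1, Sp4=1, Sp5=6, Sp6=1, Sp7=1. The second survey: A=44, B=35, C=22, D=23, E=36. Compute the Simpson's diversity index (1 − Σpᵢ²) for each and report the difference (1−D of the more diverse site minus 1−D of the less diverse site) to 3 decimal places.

0.136

The first survey: N=23, proportions 0.043478261, 0.52173913, 0.043478261, 0.043478261, 0.260869565, 0.043478261, 0.043478261, giving 1−D = 0.650283554 (working shown to 9 dp, full precision carried).
The second survey: N=160, proportions 0.275, 0.21875, 0.1375, 0.14375, 0.225, giving 1−D = 0.786328125.
Difference = |0.650283554 − 0.786328125| = 0.136044571, i.e. 0.136 to 3 decimal places.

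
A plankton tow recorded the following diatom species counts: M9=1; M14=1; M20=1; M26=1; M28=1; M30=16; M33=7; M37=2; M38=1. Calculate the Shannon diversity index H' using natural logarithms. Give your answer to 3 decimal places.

Total N = 1+1+1+1+1+16+7+2+1 = 31, so the proportions are 0.03226, 0.03226, 0.03226, 0.03226, 0.03226, 0.51613, 0.22581, 0.06452, 0.03226 (working shown to 5 dp, full precision carried).
Each pᵢ ln pᵢ term: 0.03226×(-3.43399)=-0.11077, 0.03226×(-3.43399)=-0.11077, 0.03226×(-3.43399)=-0.11077, 0.03226×(-3.43399)=-0.11077, 0.03226×(-3.43399)=-0.11077, 0.51613×(-0.66140)=-0.34137, 0.22581×(-1.48808)=-0.33602, 0.06452×(-2.74084)=-0.17683, 0.03226×(-3.43399)=-0.11077.
Sum = -1.51886, so H' = 1.519.

1.519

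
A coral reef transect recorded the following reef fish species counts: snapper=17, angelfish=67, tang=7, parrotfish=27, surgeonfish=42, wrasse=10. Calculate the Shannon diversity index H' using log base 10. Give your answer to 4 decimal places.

Total N = 17+67+7+27+42+10 = 170, so the proportions are 0.1, 0.394118, 0.041176, 0.158824, 0.247059, 0.058824 (working shown to 6 dp, full precision carried).
Each pᵢ log₁₀ pᵢ term: 0.1×(-1.000000)=-0.100000, 0.394118×(-0.404374)=-0.159371, 0.041176×(-1.385351)=-0.057044, 0.158824×(-0.799085)=-0.126914, 0.247059×(-0.607200)=-0.150014, 0.058824×(-1.230449)=-0.072379.
Sum = -0.665722, so H' = 0.6657.

0.6657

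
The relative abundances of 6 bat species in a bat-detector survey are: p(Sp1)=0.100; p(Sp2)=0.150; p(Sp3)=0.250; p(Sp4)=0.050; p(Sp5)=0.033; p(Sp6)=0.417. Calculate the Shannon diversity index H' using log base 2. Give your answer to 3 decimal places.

Each pᵢ log₂ pᵢ term (working shown to 5 dp, full precision carried): 0.1×(-3.32193)=-0.33219, 0.15×(-2.73697)=-0.41054, 0.25×(-2.00000)=-0.50000, 0.05×(-4.32193)=-0.21610, 0.033×(-4.92139)=-0.16241, 0.417×(-1.26188)=-0.52620.
Sum = -2.14744, so H' = 2.147.

2.147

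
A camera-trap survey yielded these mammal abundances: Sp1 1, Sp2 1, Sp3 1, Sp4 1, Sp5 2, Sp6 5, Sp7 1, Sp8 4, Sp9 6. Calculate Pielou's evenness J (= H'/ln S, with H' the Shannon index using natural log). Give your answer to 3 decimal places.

Total N = 1+1+1+1+2+5+1+4+6 = 22, so the proportions are 0.04545, 0.04545, 0.04545, 0.04545, 0.09091, 0.22727, 0.04545, 0.18182, 0.27273 (working shown to 5 dp, full precision carried).
H' = −Σ pᵢ ln pᵢ = −((-0.14050) + (-0.14050) + (-0.14050) + (-0.14050) + (-0.21799) + (-0.33673) + (-0.14050) + (-0.30995) + (-0.35435)) = 1.92153.
With S = 9 species, ln S = 2.19722, so J = 1.92153/2.19722 = 0.87453, i.e. 0.875 to 3 decimal places.

0.875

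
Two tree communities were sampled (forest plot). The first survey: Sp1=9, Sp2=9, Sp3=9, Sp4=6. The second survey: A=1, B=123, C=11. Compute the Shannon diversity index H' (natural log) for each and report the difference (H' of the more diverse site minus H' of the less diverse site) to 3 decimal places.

The first survey: N=33, proportions 0.272727, 0.272727, 0.272727, 0.181818, giving H' = 1.373004 (working shown to 6 dp, full precision carried).
The second survey: N=135, proportions 0.007407, 0.911111, 0.081481, giving H' = 0.325456.
Difference = |1.373004 − 0.325456| = 1.047548, i.e. 1.048 to 3 decimal places.

1.048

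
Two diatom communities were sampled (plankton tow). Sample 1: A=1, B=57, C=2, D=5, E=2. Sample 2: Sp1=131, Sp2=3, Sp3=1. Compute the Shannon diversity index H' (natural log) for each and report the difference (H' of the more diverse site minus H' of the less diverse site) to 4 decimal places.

0.4535

Sample 1: N=67, proportions 0.0149254, 0.8507463, 0.0298507, 0.0746269, 0.0298507, giving H' = 0.6035926 (working shown to 7 dp, full precision carried).
Sample 2: N=135, proportions 0.9703704, 0.0222222, 0.0074074, giving H' = 0.1501141.
Difference = |0.6035926 − 0.1501141| = 0.4534785, i.e. 0.4535 to 4 decimal places.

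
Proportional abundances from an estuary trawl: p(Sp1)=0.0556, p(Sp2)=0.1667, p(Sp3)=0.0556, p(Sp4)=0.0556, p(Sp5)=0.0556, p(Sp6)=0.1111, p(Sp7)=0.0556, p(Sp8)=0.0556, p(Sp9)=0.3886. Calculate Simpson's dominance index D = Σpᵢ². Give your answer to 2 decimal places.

0.21

D = 0.0556² + 0.1667² + 0.0556² + 0.0556² + 0.0556² + 0.1111² + 0.0556² + 0.0556² + 0.3886² = 0.0031 + 0.0278 + 0.0031 + 0.0031 + 0.0031 + 0.0123 + 0.0031 + 0.0031 + 0.1510 = 0.2097 (working shown to 4 dp, full precision carried).
To 2 decimal places, D = 0.21.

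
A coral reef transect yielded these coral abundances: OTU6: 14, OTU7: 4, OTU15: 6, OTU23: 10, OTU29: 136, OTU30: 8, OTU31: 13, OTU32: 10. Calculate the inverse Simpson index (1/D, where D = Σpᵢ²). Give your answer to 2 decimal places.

Total N = 14+4+6+10+136+8+13+10 = 201, so the proportions are 0.06965, 0.0199, 0.02985, 0.04975, 0.67662, 0.0398, 0.06468, 0.04975 (working shown to 5 dp, full precision carried).
D = 0.06965² + 0.0199² + 0.02985² + 0.04975² + 0.67662² + 0.0398² + 0.06468² + 0.04975² = 0.00485 + 0.00040 + 0.00089 + 0.00248 + 0.45781 + 0.00158 + 0.00418 + 0.00248 = 0.47467.
So 1/D = 2.1067, i.e. 2.11 to 2 decimal places.

2.11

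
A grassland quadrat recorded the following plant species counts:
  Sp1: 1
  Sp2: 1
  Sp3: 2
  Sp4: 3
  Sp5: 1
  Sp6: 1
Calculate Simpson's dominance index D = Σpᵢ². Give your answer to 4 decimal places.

Total N = 1+1+2+3+1+1 = 9, so the proportions are 0.111111, 0.111111, 0.222222, 0.333333, 0.111111, 0.111111 (working shown to 6 dp, full precision carried).
D = 0.111111² + 0.111111² + 0.222222² + 0.333333² + 0.111111² + 0.111111² = 0.012346 + 0.012346 + 0.049383 + 0.111111 + 0.012346 + 0.012346 = 0.209877.
To 4 decimal places, D = 0.2099.

0.2099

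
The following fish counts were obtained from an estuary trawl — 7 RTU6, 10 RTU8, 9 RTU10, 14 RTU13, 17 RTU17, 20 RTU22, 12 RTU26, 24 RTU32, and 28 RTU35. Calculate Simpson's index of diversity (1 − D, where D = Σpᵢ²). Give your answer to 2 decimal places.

Total N = 7+10+9+14+17+20+12+24+28 = 141, so the proportions are 0.0496, 0.0709, 0.0638, 0.0993, 0.1206, 0.1418, 0.0851, 0.1702, 0.1986 (working shown to 4 dp, full precision carried).
D = 0.0496² + 0.0709² + 0.0638² + 0.0993² + 0.1206² + 0.1418² + 0.0851² + 0.1702² + 0.1986² = 0.0025 + 0.0050 + 0.0041 + 0.0099 + 0.0145 + 0.0201 + 0.0072 + 0.0290 + 0.0394 = 0.1317.
So 1 − D = 0.8683, i.e. 0.87 to 2 decimal places.

0.87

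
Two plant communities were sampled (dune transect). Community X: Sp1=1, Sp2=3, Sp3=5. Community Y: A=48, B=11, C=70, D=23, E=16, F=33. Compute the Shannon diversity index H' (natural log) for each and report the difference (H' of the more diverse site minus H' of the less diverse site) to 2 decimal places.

0.68

Community X: N=9, proportions 0.1111, 0.3333, 0.5556, giving H' = 0.9369 (working shown to 4 dp, full precision carried).
Community Y: N=201, proportions 0.2388, 0.0547, 0.3483, 0.1144, 0.0796, 0.1642, giving H' = 1.6145.
Difference = |0.9369 − 1.6145| = 0.6776, i.e. 0.68 to 2 decimal places.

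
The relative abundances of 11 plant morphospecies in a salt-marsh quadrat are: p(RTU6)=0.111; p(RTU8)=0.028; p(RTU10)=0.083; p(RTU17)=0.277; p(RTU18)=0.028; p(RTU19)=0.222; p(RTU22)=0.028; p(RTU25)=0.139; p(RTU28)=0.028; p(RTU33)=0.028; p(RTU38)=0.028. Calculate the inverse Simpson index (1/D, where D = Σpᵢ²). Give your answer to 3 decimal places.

5.908

D = 0.111² + 0.028² + 0.083² + 0.277² + 0.028² + 0.222² + 0.028² + 0.139² + 0.028² + 0.028² + 0.028² = 0.0123210 + 0.0007840 + 0.0068890 + 0.0767290 + 0.0007840 + 0.0492840 + 0.0007840 + 0.0193210 + 0.0007840 + 0.0007840 + 0.0007840 = 0.1692480 (working shown to 7 dp, full precision carried).
So 1/D = 5.90849, i.e. 5.908 to 3 decimal places.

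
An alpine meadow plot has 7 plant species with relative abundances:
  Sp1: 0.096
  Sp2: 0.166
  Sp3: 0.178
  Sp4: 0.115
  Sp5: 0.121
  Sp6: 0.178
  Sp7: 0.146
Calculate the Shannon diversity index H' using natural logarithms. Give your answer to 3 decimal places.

Each pᵢ ln pᵢ term (working shown to 5 dp, full precision carried): 0.096×(-2.34341)=-0.22497, 0.166×(-1.79577)=-0.29810, 0.178×(-1.72597)=-0.30722, 0.115×(-2.16282)=-0.24872, 0.121×(-2.11196)=-0.25555, 0.178×(-1.72597)=-0.30722, 0.146×(-1.92415)=-0.28093.
Sum = -1.92271, so H' = 1.923.

1.923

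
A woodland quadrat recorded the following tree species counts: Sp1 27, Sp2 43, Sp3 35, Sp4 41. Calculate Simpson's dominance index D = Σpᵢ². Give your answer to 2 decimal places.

0.26

Total N = 27+43+35+41 = 146, so the proportions are 0.1849, 0.2945, 0.2397, 0.2808 (working shown to 4 dp, full precision carried).
D = 0.1849² + 0.2945² + 0.2397² + 0.2808² = 0.0342 + 0.0867 + 0.0575 + 0.0789 = 0.2573.
To 2 decimal places, D = 0.26.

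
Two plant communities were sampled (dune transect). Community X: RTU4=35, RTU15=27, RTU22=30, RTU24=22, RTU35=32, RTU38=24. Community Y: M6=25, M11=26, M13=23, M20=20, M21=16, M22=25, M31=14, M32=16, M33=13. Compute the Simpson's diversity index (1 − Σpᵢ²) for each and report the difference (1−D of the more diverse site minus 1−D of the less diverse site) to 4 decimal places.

Community X: N=170, proportions 0.205882, 0.158824, 0.176471, 0.129412, 0.188235, 0.141176, giving 1−D = 0.829135 (working shown to 6 dp, full precision carried).
Community Y: N=178, proportions 0.140449, 0.146067, 0.129213, 0.11236, 0.089888, 0.140449, 0.078652, 0.089888, 0.073034, giving 1−D = 0.882212.
Difference = |0.829135 − 0.882212| = 0.053077, i.e. 0.0531 to 4 decimal places.

0.0531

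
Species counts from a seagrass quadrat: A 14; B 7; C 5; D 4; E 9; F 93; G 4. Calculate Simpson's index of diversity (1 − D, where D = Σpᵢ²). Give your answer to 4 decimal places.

Total N = 14+7+5+4+9+93+4 = 136, so the proportions are 0.102941, 0.051471, 0.036765, 0.029412, 0.066176, 0.683824, 0.029412 (working shown to 6 dp, full precision carried).
D = 0.102941² + 0.051471² + 0.036765² + 0.029412² + 0.066176² + 0.683824² + 0.029412² = 0.010597 + 0.002649 + 0.001352 + 0.000865 + 0.004379 + 0.467615 + 0.000865 = 0.488322.
So 1 − D = 0.511678, i.e. 0.5117 to 4 decimal places.

0.5117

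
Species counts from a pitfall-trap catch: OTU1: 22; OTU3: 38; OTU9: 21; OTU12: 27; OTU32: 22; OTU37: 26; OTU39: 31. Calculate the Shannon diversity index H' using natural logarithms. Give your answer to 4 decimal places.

1.9246

Total N = 22+38+21+27+22+26+31 = 187, so the proportions are 0.117647, 0.203209, 0.112299, 0.144385, 0.117647, 0.139037, 0.165775 (working shown to 6 dp, full precision carried).
Each pᵢ ln pᵢ term: 0.117647×(-2.140066)=-0.251772, 0.203209×(-1.593522)=-0.323817, 0.112299×(-2.186586)=-0.245552, 0.144385×(-1.935272)=-0.279424, 0.117647×(-2.140066)=-0.251772, 0.139037×(-1.973012)=-0.274323, 0.165775×(-1.797121)=-0.297919.
Sum = -1.924580, so H' = 1.9246.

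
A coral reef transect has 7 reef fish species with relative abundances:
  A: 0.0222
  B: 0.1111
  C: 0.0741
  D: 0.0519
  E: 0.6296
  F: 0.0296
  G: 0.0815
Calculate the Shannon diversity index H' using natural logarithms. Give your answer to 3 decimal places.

1.275

Each pᵢ ln pᵢ term (working shown to 5 dp, full precision carried): 0.0222×(-3.80766)=-0.08453, 0.1111×(-2.19732)=-0.24412, 0.0741×(-2.60234)=-0.19283, 0.0519×(-2.95844)=-0.15354, 0.6296×(-0.46267)=-0.29130, 0.0296×(-3.51998)=-0.10419, 0.0815×(-2.50715)=-0.20433.
Sum = -1.27485, so H' = 1.275.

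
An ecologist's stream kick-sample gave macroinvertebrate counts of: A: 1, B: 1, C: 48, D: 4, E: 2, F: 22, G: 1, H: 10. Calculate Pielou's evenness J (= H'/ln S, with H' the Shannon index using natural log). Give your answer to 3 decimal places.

0.625

Total N = 1+1+48+4+2+22+1+10 = 89, so the proportions are 0.01124, 0.01124, 0.53933, 0.04494, 0.02247, 0.24719, 0.01124, 0.11236 (working shown to 5 dp, full precision carried).
H' = −Σ pᵢ ln pᵢ = −((-0.05043) + (-0.05043) + (-0.33300) + (-0.13943) + (-0.08529) + (-0.34547) + (-0.05043) + (-0.24562)) = 1.30012.
With S = 8 species, ln S = 2.07944, so J = 1.30012/2.07944 = 0.62523, i.e. 0.625 to 3 decimal places.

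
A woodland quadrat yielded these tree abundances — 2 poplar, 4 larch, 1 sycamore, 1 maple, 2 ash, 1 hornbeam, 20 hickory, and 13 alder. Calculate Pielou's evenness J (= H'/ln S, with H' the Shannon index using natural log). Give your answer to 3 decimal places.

Total N = 2+4+1+1+2+1+20+13 = 44, so the proportions are 0.04545, 0.09091, 0.02273, 0.02273, 0.04545, 0.02273, 0.45455, 0.29545 (working shown to 5 dp, full precision carried).
H' = −Σ pᵢ ln pᵢ = −((-0.14050) + (-0.21799) + (-0.08600) + (-0.08600) + (-0.14050) + (-0.08600) + (-0.35839) + (-0.36023)) = 1.47563.
With S = 8 species, ln S = 2.07944, so J = 1.47563/2.07944 = 0.70963, i.e. 0.710 to 3 decimal places.

0.710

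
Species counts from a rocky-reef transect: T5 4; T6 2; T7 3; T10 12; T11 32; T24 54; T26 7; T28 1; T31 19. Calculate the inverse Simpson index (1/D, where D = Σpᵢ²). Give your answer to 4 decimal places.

3.9691

Total N = 4+2+3+12+32+54+7+1+19 = 134, so the proportions are 0.02985075, 0.01492537, 0.02238806, 0.08955224, 0.23880597, 0.40298507, 0.05223881, 0.00746269, 0.14179104 (working shown to 8 dp, full precision carried).
D = 0.02985075² + 0.01492537² + 0.02238806² + 0.08955224² + 0.23880597² + 0.40298507² + 0.05223881² + 0.00746269² + 0.14179104² = 0.00089107 + 0.00022277 + 0.00050123 + 0.00801960 + 0.05702829 + 0.16239697 + 0.00272889 + 0.00005569 + 0.02010470 = 0.25194921.
So 1/D = 3.969054, i.e. 3.9691 to 4 decimal places.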